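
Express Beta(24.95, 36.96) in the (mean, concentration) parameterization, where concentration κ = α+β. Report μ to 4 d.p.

κ = α+β = 24.95+36.96 = 61.91; μ = α/κ = 24.95/61.91 = 0.4030.

μ = 0.4030, κ = 61.91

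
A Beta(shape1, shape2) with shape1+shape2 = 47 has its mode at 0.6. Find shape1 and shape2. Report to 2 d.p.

Mode = (shape1−1)/(κ−2) with κ = shape1+shape2, so shape1−1 = 0.6·45 = 27.00.
shape1 = 28.00; shape2 = κ − shape1 = 19.00.

shape1 = 28.00, shape2 = 19.00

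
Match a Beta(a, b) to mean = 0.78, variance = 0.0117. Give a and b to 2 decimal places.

a = 10.66, b = 3.01

Write ν = a+b; then a = μν and Var = μ(1−μ)/(ν+1).
ν = μ(1−μ)/Var − 1 = 0.1716/0.0117 − 1 = 13.6667.
a = 0.78·13.6667 = 10.66, b = 0.22·13.6667 = 3.01.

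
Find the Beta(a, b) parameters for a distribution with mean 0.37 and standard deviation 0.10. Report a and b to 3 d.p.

a = 8.255, b = 14.055

Variance = 0.10² = 0.0100. The moment-matching identity a+b = μ(1−μ)/Var − 1 gives
a+b = 0.2331/0.0100 − 1 = 22.3100, so a = μ·22.3100 = 8.255 and b = (1−μ)·22.3100 = 14.055.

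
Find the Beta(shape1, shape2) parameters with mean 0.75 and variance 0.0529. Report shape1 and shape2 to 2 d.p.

shape1 = 1.91, shape2 = 0.64

By moment matching, shape1+shape2 = μ(1−μ)/σ² − 1 = (0.75·0.25)/0.0529 − 1 = 3.5444 − 1 = 2.5444.
Since shape1/(shape1+shape2) = μ, shape1 = 0.75·2.5444 = 1.91 and shape2 = 0.25·2.5444 = 0.64.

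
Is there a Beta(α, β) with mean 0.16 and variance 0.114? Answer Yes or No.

Yes

The Beta variance bound is σ² < μ(1−μ).
Here μ(1−μ) = 0.16×0.84 = 0.1344, and 0.114 < 0.1344.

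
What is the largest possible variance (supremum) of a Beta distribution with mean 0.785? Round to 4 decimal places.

0.1688

Var = μ(1−μ)/(α+β+1), which approaches μ(1−μ) as α+β → 0.
So the supremum is μ(1−μ) = 0.785×0.215 = 0.1688.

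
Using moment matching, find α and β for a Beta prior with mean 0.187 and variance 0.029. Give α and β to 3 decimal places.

Let s = α+β. The Beta variance is μ(1−μ)/(s+1).
So s+1 = μ(1−μ)/σ² = (0.187×0.813)/0.029 = 0.152031/0.029 = 5.2424, giving s = 4.2424.
Then α = μs = 0.187×4.2424 = 0.793 and β = (1−μ)s = 0.813×4.2424 = 3.449.

α = 0.793, β = 3.449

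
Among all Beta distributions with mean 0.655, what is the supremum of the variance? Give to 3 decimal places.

0.226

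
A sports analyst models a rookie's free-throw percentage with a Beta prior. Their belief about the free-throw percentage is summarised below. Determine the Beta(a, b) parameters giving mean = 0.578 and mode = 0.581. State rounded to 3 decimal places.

With s = a+b: μ = a/s and mode = (a−1)/(s−2). Eliminating a = μs,
μs − 1 = m(s−2) ⇒ s(μ−m) = 1−2m ⇒ s = -0.162/-0.003 = 54.0000.
So a = μs = 31.212, b = (1−μ)s = 22.788.

a = 31.212, b = 22.788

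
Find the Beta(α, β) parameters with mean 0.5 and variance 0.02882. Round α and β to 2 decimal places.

Let s = α+β. The Beta variance is μ(1−μ)/(s+1).
So s+1 = μ(1−μ)/σ² = (0.5×0.5)/0.02882 = 0.25/0.02882 = 8.6745, giving s = 7.6745.
Then α = μs = 0.5×7.6745 = 3.84 and β = (1−μ)s = 0.5×7.6745 = 3.84.

α = 3.84, β = 3.84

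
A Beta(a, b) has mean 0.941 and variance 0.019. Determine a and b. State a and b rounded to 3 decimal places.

Let s = a+b. The Beta variance is μ(1−μ)/(s+1).
So s+1 = μ(1−μ)/σ² = (0.941×0.059)/0.019 = 0.055519/0.019 = 2.9221, giving s = 1.9221.
Then a = μs = 0.941×1.9221 = 1.809 and b = (1−μ)s = 0.059×1.9221 = 0.113.

a = 1.809, b = 0.113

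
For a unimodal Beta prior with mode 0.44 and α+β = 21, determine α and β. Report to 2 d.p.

α = 9.36, β = 11.64

Mode = (α−1)/(κ−2) with κ = α+β, so α−1 = 0.44·19 = 8.36.
α = 9.36; β = κ − α = 11.64.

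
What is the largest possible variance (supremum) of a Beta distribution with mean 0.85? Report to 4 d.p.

0.1275

For fixed mean μ the Beta variance is μ(1−μ)/(α+β+1), increasing as α+β decreases.
Its least upper bound (not attained) is μ(1−μ) = 0.85·0.15 = 0.1275.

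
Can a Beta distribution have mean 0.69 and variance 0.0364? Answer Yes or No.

The Beta variance bound is σ² < μ(1−μ).
Here μ(1−μ) = 0.69×0.31 = 0.2139, and 0.0364 < 0.2139.

Yes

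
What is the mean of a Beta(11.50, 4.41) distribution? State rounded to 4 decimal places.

E[X] = α/(α+β) = 11.50/15.91 = 0.7228.

0.7228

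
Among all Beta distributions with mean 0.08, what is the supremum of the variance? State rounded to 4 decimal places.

0.0736

Var = μ(1−μ)/(α+β+1), which approaches μ(1−μ) as α+β → 0.
So the supremum is μ(1−μ) = 0.08×0.92 = 0.0736.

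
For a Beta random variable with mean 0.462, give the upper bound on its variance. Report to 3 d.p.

For fixed mean μ the Beta variance is μ(1−μ)/(α+β+1), increasing as α+β decreases.
Its least upper bound (not attained) is μ(1−μ) = 0.462·0.538 = 0.249.

0.249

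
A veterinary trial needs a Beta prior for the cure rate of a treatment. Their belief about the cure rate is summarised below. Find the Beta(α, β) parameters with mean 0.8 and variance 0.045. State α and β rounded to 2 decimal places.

By moment matching, α+β = μ(1−μ)/σ² − 1 = (0.8·0.2)/0.045 − 1 = 3.5556 − 1 = 2.5556.
Since α/(α+β) = μ, α = 0.8·2.5556 = 2.04 and β = 0.2·2.5556 = 0.51.

α = 2.04, β = 0.51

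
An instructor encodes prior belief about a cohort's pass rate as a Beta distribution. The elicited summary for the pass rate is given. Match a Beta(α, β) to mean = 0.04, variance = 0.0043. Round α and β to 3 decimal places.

α = 0.317, β = 7.613

Let s = α+β. The Beta variance is μ(1−μ)/(s+1).
So s+1 = μ(1−μ)/σ² = (0.04×0.96)/0.0043 = 0.0384/0.0043 = 8.9302, giving s = 7.9302.
Then α = μs = 0.04×7.9302 = 0.317 and β = (1−μ)s = 0.96×7.9302 = 7.613.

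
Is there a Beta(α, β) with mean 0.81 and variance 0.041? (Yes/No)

Yes

The Beta variance bound is σ² < μ(1−μ).
Here μ(1−μ) = 0.81×0.19 = 0.1539, and 0.041 < 0.1539.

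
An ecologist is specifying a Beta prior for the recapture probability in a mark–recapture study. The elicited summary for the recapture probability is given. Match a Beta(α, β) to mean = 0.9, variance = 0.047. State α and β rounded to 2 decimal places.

α = 0.82, β = 0.09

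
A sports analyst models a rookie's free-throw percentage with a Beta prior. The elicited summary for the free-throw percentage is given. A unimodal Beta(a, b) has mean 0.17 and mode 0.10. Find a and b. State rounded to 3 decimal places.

Let s = a+b. Mean gives a = μs = 0.17s; mode gives (a−1)/(s−2) = 0.10.
Substituting: 0.17s − 1 = 0.10(s−2) = 0.10s − 0.20, so 0.07s = 0.80 and s = 11.4286.
Then a = 0.17×11.4286 = 1.943 and b = s−a = 9.486.

a = 1.943, b = 9.486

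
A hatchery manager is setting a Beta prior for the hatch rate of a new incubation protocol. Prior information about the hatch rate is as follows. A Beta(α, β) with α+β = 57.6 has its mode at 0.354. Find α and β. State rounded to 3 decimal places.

Mode = (α−1)/(κ−2) with κ = α+β, so α−1 = 0.354·55.6 = 19.682.
α = 20.682; β = κ − α = 36.918.

α = 20.682, β = 36.918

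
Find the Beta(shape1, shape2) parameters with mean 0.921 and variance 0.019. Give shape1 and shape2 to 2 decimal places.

Write ν = shape1+shape2; then shape1 = μν and Var = μ(1−μ)/(ν+1).
ν = μ(1−μ)/Var − 1 = 0.072759/0.019 − 1 = 2.8294.
shape1 = 0.921·2.8294 = 2.61, shape2 = 0.079·2.8294 = 0.22.

shape1 = 2.61, shape2 = 0.22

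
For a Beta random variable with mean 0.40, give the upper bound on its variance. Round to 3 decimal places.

0.240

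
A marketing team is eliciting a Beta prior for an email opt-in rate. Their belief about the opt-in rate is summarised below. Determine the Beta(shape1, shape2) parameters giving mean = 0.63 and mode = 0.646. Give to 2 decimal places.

Let s = shape1+shape2. Mean gives shape1 = μs = 0.63s; mode gives (shape1−1)/(s−2) = 0.646.
Substituting: 0.63s − 1 = 0.646(s−2) = 0.646s − 1.292, so -0.016s = -0.292 and s = 18.2500.
Then shape1 = 0.63×18.2500 = 11.50 and shape2 = s−shape1 = 6.75.

shape1 = 11.50, shape2 = 6.75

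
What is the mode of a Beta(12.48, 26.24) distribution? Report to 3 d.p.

0.313

The density x^(α−1)(1−x)^(β−1) is maximised at (α−1)/(α+β−2) = 11.48/36.72 = 0.313.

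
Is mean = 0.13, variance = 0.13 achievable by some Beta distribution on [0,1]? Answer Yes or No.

No

A Beta with mean μ has variance μ(1−μ)/(α+β+1) < μ(1−μ).
Here μ(1−μ) = 0.13×0.87 = 0.1131, and 0.13 ≥ 0.1131.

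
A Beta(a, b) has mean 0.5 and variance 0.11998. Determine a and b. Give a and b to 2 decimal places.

a = 0.54, b = 0.54

Write ν = a+b; then a = μν and Var = μ(1−μ)/(ν+1).
ν = μ(1−μ)/Var − 1 = 0.25/0.11998 − 1 = 1.0837.
a = 0.5·1.0837 = 0.54, b = 0.5·1.0837 = 0.54.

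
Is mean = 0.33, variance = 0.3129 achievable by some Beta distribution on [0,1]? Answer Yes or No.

No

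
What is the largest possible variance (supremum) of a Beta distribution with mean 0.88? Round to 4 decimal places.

0.1056

Var = μ(1−μ)/(α+β+1), which approaches μ(1−μ) as α+β → 0.
So the supremum is μ(1−μ) = 0.88×0.12 = 0.1056.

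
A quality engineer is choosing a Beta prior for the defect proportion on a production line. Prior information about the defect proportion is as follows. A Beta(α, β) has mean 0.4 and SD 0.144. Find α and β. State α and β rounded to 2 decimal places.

Variance = 0.144² = 0.020736. The moment-matching identity α+β = μ(1−μ)/Var − 1 gives
α+β = 0.24/0.020736 − 1 = 10.5741, so α = μ·10.5741 = 4.23 and β = (1−μ)·10.5741 = 6.34.

α = 4.23, β = 6.34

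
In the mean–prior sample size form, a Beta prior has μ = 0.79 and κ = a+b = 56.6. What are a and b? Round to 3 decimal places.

a = 44.714, b = 11.886

a = μκ = 0.79×56.6 = 44.714 and b = (1−μ)κ = 0.21×56.6 = 11.886.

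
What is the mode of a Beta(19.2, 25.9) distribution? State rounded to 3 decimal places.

With α,β > 1, mode = (α−1)/(α+β−2) = 18.2/43.1 = 0.422.

0.422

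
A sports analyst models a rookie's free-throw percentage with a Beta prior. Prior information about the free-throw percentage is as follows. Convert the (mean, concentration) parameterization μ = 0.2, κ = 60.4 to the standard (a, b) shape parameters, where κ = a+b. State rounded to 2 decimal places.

a = 12.08, b = 48.32

a = μκ = 0.2×60.4 = 12.08 and b = (1−μ)κ = 0.8×60.4 = 48.32.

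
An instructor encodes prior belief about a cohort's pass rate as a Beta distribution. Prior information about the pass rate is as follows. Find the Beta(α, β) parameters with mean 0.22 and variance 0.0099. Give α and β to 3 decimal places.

α = 3.593, β = 12.740

Write ν = α+β; then α = μν and Var = μ(1−μ)/(ν+1).
ν = μ(1−μ)/Var − 1 = 0.1716/0.0099 − 1 = 16.3333.
α = 0.22·16.3333 = 3.593, β = 0.78·16.3333 = 12.740.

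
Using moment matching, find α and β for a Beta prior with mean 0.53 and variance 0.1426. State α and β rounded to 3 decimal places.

Let s = α+β. The Beta variance is μ(1−μ)/(s+1).
So s+1 = μ(1−μ)/σ² = (0.53×0.47)/0.1426 = 0.2491/0.1426 = 1.7468, giving s = 0.7468.
Then α = μs = 0.53×0.7468 = 0.396 and β = (1−μ)s = 0.47×0.7468 = 0.351.

α = 0.396, β = 0.351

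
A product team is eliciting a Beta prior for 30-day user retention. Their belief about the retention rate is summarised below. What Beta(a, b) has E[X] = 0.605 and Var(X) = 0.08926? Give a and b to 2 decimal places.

Let s = a+b. The Beta variance is μ(1−μ)/(s+1).
So s+1 = μ(1−μ)/σ² = (0.605×0.395)/0.08926 = 0.238975/0.08926 = 2.6773, giving s = 1.6773.
Then a = μs = 0.605×1.6773 = 1.01 and b = (1−μ)s = 0.395×1.6773 = 0.66.

a = 1.01, b = 0.66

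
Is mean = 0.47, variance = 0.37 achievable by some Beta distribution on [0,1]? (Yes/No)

No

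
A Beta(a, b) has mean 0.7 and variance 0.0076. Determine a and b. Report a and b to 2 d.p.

Write ν = a+b; then a = μν and Var = μ(1−μ)/(ν+1).
ν = μ(1−μ)/Var − 1 = 0.21/0.0076 − 1 = 26.6316.
a = 0.7·26.6316 = 18.64, b = 0.3·26.6316 = 7.99.

a = 18.64, b = 7.99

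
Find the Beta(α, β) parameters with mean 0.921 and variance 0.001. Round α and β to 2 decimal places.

Let s = α+β. The Beta variance is μ(1−μ)/(s+1).
So s+1 = μ(1−μ)/σ² = (0.921×0.079)/0.001 = 0.072759/0.001 = 72.7590, giving s = 71.7590.
Then α = μs = 0.921×71.7590 = 66.09 and β = (1−μ)s = 0.079×71.7590 = 5.67.

α = 66.09, β = 5.67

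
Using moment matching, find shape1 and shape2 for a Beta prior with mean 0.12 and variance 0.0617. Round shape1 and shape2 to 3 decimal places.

Write ν = shape1+shape2; then shape1 = μν and Var = μ(1−μ)/(ν+1).
ν = μ(1−μ)/Var − 1 = 0.1056/0.0617 − 1 = 0.7115.
shape1 = 0.12·0.7115 = 0.085, shape2 = 0.88·0.7115 = 0.626.

shape1 = 0.085, shape2 = 0.626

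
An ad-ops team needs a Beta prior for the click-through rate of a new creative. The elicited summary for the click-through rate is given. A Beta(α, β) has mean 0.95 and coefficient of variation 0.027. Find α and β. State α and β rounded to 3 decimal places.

α = 67.637, β = 3.560

Var = (CV·μ)² = (0.027×0.95)² = 0.000658.
α+β = μ(1−μ)/Var − 1 = 0.0475/0.000658 − 1 = 71.1970.
Thus α = 0.95·71.1970 = 67.637 and β = 0.05·71.1970 = 3.560.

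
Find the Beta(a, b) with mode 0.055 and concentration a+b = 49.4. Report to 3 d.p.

a = 3.607, b = 45.793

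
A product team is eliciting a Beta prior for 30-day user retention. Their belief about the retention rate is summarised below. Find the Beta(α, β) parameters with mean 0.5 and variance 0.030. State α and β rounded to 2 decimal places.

α = 3.67, β = 3.67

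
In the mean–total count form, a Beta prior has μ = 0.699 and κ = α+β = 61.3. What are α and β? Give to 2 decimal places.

α = 42.85, β = 18.45

α = μκ = 0.699×61.3 = 42.85 and β = (1−μ)κ = 0.301×61.3 = 18.45.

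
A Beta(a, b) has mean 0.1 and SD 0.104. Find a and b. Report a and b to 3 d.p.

a = 0.732, b = 6.589

First σ² = 0.010816. Setting a = μn, b = (1−μ)n with n = a+b,
μ(1−μ)/(n+1) = 0.010816 ⇒ n+1 = 0.09/0.010816 = 8.3210 ⇒ n = 7.3210.
Hence a = 0.1×7.3210 = 0.732, b = 0.9×7.3210 = 6.589.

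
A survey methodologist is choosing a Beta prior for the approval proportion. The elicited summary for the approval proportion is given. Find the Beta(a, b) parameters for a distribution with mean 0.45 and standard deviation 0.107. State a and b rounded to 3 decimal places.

σ² = 0.107² = 0.011449.
With s = a+b, Var = μ(1−μ)/(s+1), so s+1 = (0.45×0.55)/0.011449 = 21.6176 and s = 20.6176.
a = μs = 9.278, b = (1−μ)s = 11.340.

a = 9.278, b = 11.340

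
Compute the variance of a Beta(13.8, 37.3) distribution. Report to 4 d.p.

0.0038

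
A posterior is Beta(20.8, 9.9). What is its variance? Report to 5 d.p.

0.00689

μ = 20.8/30.7 = 0.677524; Var = μ(1−μ)/(α+β+1) = 0.2184851/31.7 = 0.00689.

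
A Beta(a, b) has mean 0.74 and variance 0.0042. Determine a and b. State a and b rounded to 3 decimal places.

Let s = a+b. The Beta variance is μ(1−μ)/(s+1).
So s+1 = μ(1−μ)/σ² = (0.74×0.26)/0.0042 = 0.1924/0.0042 = 45.8095, giving s = 44.8095.
Then a = μs = 0.74×44.8095 = 33.159 and b = (1−μ)s = 0.26×44.8095 = 11.650.

a = 33.159, b = 11.650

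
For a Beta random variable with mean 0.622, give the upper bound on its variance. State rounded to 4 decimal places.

0.2351

Var = μ(1−μ)/(α+β+1), which approaches μ(1−μ) as α+β → 0.
So the supremum is μ(1−μ) = 0.622×0.378 = 0.2351.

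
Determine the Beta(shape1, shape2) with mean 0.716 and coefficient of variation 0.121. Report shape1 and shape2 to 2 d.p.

Var = (CV·μ)² = (0.121×0.716)² = 0.007506.
shape1+shape2 = μ(1−μ)/Var − 1 = 0.203344/0.007506 − 1 = 26.0916.
Thus shape1 = 0.716·26.0916 = 18.68 and shape2 = 0.284·26.0916 = 7.41.

shape1 = 18.68, shape2 = 7.41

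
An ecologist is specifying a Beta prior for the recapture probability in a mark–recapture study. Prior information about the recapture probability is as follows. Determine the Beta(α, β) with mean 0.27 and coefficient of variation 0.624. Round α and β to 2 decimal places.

α = 1.60, β = 4.34

Var = (CV·μ)² = (0.624×0.27)² = 0.028386.
α+β = μ(1−μ)/Var − 1 = 0.1971/0.028386 − 1 = 5.9437.
Thus α = 0.27·5.9437 = 1.60 and β = 0.73·5.9437 = 4.34.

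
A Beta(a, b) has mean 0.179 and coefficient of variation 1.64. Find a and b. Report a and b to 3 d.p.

a = 0.126, b = 0.579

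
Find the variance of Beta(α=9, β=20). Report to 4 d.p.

α+β = 29 and αβ = 180, so Var = αβ/[(α+β)²(α+β+1)] = 180/25230 = 0.0071.

0.0071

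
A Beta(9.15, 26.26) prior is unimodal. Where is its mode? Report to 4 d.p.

The density x^(α−1)(1−x)^(β−1) is maximised at (α−1)/(α+β−2) = 8.15/33.41 = 0.2439.

0.2439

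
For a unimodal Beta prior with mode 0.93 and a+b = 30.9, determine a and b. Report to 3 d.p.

For a,b>1 the mode is (a−1)/(a+b−2), so a = mode·(κ−2)+1 = 0.93×28.9+1 = 27.877.
And b = (1−mode)·(κ−2)+1 = 0.07×28.9+1 = 3.023.

a = 27.877, b = 3.023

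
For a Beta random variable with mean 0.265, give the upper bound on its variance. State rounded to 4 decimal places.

0.1948

Var = μ(1−μ)/(α+β+1), which approaches μ(1−μ) as α+β → 0.
So the supremum is μ(1−μ) = 0.265×0.735 = 0.1948.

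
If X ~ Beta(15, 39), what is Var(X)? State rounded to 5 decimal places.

0.00365

Var = αβ/[(α+β)²(α+β+1)] = (15×39)/(54²×55) = 585/160380 = 0.00365.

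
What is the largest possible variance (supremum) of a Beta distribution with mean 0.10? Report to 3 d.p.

0.090

For fixed mean μ the Beta variance is μ(1−μ)/(α+β+1), increasing as α+β decreases.
Its least upper bound (not attained) is μ(1−μ) = 0.10·0.90 = 0.090.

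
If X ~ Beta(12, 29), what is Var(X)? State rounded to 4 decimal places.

Var = αβ/[(α+β)²(α+β+1)] = (12×29)/(41²×42) = 348/70602 = 0.0049.

0.0049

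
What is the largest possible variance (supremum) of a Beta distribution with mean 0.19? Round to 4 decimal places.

0.1539

Var = μ(1−μ)/(α+β+1), which approaches μ(1−μ) as α+β → 0.
So the supremum is μ(1−μ) = 0.19×0.81 = 0.1539.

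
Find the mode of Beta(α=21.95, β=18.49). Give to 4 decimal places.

With α,β > 1, mode = (α−1)/(α+β−2) = 20.95/38.44 = 0.5450.

0.5450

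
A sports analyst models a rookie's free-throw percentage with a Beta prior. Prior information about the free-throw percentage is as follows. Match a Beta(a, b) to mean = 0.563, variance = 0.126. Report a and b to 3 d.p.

By moment matching, a+b = μ(1−μ)/σ² − 1 = (0.563·0.437)/0.126 − 1 = 1.9526 − 1 = 0.9526.
Since a/(a+b) = μ, a = 0.563·0.9526 = 0.536 and b = 0.437·0.9526 = 0.416.

a = 0.536, b = 0.416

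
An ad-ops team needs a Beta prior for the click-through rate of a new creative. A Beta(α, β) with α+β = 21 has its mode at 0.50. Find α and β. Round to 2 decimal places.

α = 10.50, β = 10.50

Mode = (α−1)/(κ−2) with κ = α+β, so α−1 = 0.50·19 = 9.50.
α = 10.50; β = κ − α = 10.50.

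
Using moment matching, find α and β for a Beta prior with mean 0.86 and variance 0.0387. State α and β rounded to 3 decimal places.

α = 1.816, β = 0.296

By moment matching, α+β = μ(1−μ)/σ² − 1 = (0.86·0.14)/0.0387 − 1 = 3.1111 − 1 = 2.1111.
Since α/(α+β) = μ, α = 0.86·2.1111 = 1.816 and β = 0.14·2.1111 = 0.296.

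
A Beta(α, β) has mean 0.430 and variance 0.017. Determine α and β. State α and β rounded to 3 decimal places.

α = 5.770, β = 7.648

By moment matching, α+β = μ(1−μ)/σ² − 1 = (0.430·0.570)/0.017 − 1 = 14.4176 − 1 = 13.4176.
Since α/(α+β) = μ, α = 0.430·13.4176 = 5.770 and β = 0.570·13.4176 = 7.648.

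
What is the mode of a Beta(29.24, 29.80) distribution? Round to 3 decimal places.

The density x^(α−1)(1−x)^(β−1) is maximised at (α−1)/(α+β−2) = 28.24/57.04 = 0.495.

0.495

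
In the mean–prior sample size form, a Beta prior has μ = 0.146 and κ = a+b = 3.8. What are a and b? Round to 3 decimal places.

a = 0.555, b = 3.245

Split κ in proportion μ : (1−μ): a = 0.146·3.8 = 0.555, b = 3.8 − 0.555 = 3.245.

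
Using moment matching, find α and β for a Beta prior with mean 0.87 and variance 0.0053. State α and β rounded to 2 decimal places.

By moment matching, α+β = μ(1−μ)/σ² − 1 = (0.87·0.13)/0.0053 − 1 = 21.3396 − 1 = 20.3396.
Since α/(α+β) = μ, α = 0.87·20.3396 = 17.70 and β = 0.13·20.3396 = 2.64.

α = 17.70, β = 2.64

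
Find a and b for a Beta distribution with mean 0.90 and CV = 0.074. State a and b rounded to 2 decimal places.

a = 17.36, b = 1.93

Var = (CV·μ)² = (0.074×0.90)² = 0.004436.
a+b = μ(1−μ)/Var − 1 = 0.0900/0.004436 − 1 = 19.2906.
Thus a = 0.90·19.2906 = 17.36 and b = 0.10·19.2906 = 1.93.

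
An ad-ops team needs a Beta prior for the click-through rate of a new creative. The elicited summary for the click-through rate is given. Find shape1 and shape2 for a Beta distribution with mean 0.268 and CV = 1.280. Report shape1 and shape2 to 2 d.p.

σ = CV·μ = 1.280×0.268 = 0.34304, so σ² = 0.117676.
s+1 = μ(1−μ)/σ² = 0.196176/0.117676 = 1.6671, so s = shape1+shape2 = 0.6671.
shape1 = μs = 0.18, shape2 = (1−μ)s = 0.49.

shape1 = 0.18, shape2 = 0.49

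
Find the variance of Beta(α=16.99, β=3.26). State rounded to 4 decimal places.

Var = αβ/[(α+β)²(α+β+1)] = (16.99×3.26)/(20.25²×21.25) = 55.3874/8713.828125 = 0.0064.

0.0064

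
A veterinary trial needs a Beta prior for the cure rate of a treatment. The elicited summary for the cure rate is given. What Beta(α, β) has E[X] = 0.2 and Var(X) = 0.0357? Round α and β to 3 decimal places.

α = 0.696, β = 2.785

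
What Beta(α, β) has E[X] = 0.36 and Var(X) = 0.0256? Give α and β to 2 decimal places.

Write ν = α+β; then α = μν and Var = μ(1−μ)/(ν+1).
ν = μ(1−μ)/Var − 1 = 0.2304/0.0256 − 1 = 8.0000.
α = 0.36·8.0000 = 2.88, β = 0.64·8.0000 = 5.12.

α = 2.88, β = 5.12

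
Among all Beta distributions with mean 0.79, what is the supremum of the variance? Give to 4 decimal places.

0.1659

Var = μ(1−μ)/(α+β+1), which approaches μ(1−μ) as α+β → 0.
So the supremum is μ(1−μ) = 0.79×0.21 = 0.1659.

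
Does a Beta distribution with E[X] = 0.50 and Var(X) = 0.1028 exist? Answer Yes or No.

For any Beta, Var(X) < E[X]·(1−E[X]).
Here μ(1−μ) = 0.50×0.50 = 0.2500, and 0.1028 < 0.2500.

Yes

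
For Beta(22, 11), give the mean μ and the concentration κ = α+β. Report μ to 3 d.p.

μ = 0.667, κ = 33

κ = α+β = 22+11 = 33; μ = α/κ = 22/33 = 0.667.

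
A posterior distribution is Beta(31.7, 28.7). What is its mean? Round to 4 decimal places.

0.5248

The Beta mean is α/(α+β) = 31.7/(31.7+28.7) = 0.5248.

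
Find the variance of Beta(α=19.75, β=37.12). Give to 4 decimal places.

μ = 19.75/56.87 = 0.347283; Var = μ(1−μ)/(α+β+1) = 0.2266776/57.87 = 0.0039.

0.0039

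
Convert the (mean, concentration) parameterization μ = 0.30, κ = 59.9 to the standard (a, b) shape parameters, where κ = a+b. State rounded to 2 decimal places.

a = μκ = 0.30×59.9 = 17.97 and b = (1−μ)κ = 0.70×59.9 = 41.93.

a = 17.97, b = 41.93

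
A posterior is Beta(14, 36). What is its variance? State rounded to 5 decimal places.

0.00395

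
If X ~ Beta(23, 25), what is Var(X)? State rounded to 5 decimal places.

0.00509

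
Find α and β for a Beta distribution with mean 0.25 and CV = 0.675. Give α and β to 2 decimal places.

α = 1.40, β = 4.19

σ = CV·μ = 0.675×0.25 = 0.16875, so σ² = 0.028477.
s+1 = μ(1−μ)/σ² = 0.1875/0.028477 = 6.5844, so s = α+β = 5.5844.
α = μs = 1.40, β = (1−μ)s = 4.19.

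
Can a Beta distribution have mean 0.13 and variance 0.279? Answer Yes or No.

A Beta with mean μ has variance μ(1−μ)/(α+β+1) < μ(1−μ).
Here μ(1−μ) = 0.13×0.87 = 0.1131, and 0.279 ≥ 0.1131.

No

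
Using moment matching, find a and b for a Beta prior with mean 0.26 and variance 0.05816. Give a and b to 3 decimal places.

Write ν = a+b; then a = μν and Var = μ(1−μ)/(ν+1).
ν = μ(1−μ)/Var − 1 = 0.1924/0.05816 − 1 = 2.3081.
a = 0.26·2.3081 = 0.600, b = 0.74·2.3081 = 1.708.

a = 0.600, b = 1.708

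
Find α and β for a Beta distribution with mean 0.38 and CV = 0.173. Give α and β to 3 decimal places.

σ = CV·μ = 0.173×0.38 = 0.06574, so σ² = 0.004322.
s+1 = μ(1−μ)/σ² = 0.2356/0.004322 = 54.5150, so s = α+β = 53.5150.
α = μs = 20.336, β = (1−μ)s = 33.179.

α = 20.336, β = 33.179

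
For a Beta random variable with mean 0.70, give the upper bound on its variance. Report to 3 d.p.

0.210

For fixed mean μ the Beta variance is μ(1−μ)/(α+β+1), increasing as α+β decreases.
Its least upper bound (not attained) is μ(1−μ) = 0.70·0.30 = 0.210.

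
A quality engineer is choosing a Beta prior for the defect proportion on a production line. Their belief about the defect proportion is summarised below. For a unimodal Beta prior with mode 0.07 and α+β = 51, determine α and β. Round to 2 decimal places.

α = 4.43, β = 46.57

Mode = (α−1)/(κ−2) with κ = α+β, so α−1 = 0.07·49 = 3.43.
α = 4.43; β = κ − α = 46.57.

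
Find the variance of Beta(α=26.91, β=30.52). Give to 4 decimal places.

0.0043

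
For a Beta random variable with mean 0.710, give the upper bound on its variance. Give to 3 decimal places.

0.206

Var = μ(1−μ)/(α+β+1), which approaches μ(1−μ) as α+β → 0.
So the supremum is μ(1−μ) = 0.710×0.290 = 0.206.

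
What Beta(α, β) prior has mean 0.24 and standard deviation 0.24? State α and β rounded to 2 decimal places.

α = 0.52, β = 1.65

Variance = 0.24² = 0.0576. The moment-matching identity α+β = μ(1−μ)/Var − 1 gives
α+β = 0.1824/0.0576 − 1 = 2.1667, so α = μ·2.1667 = 0.52 and β = (1−μ)·2.1667 = 1.65.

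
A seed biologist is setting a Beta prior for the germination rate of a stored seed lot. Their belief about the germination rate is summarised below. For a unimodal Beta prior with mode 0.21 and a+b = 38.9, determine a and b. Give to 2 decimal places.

a = 8.75, b = 30.15

Mode = (a−1)/(κ−2) with κ = a+b, so a−1 = 0.21·36.9 = 7.75.
a = 8.75; b = κ − a = 30.15.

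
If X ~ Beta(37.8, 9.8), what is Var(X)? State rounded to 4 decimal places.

Var = αβ/[(α+β)²(α+β+1)] = (37.8×9.8)/(47.6²×48.6) = 370.44/110115.936 = 0.0034.

0.0034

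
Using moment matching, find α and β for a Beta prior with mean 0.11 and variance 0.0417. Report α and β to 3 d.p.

α = 0.148, β = 1.199

Write ν = α+β; then α = μν and Var = μ(1−μ)/(ν+1).
ν = μ(1−μ)/Var − 1 = 0.0979/0.0417 − 1 = 1.3477.
α = 0.11·1.3477 = 0.148, β = 0.89·1.3477 = 1.199.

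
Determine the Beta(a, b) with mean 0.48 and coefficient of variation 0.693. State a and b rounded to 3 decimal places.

a = 0.603, b = 0.653

Var = (CV·μ)² = (0.693×0.48)² = 0.110649.
a+b = μ(1−μ)/Var − 1 = 0.2496/0.110649 − 1 = 1.2558.
Thus a = 0.48·1.2558 = 0.603 and b = 0.52·1.2558 = 0.653.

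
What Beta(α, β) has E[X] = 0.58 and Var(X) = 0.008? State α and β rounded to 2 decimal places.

α = 17.08, β = 12.37

Let s = α+β. The Beta variance is μ(1−μ)/(s+1).
So s+1 = μ(1−μ)/σ² = (0.58×0.42)/0.008 = 0.2436/0.008 = 30.4500, giving s = 29.4500.
Then α = μs = 0.58×29.4500 = 17.08 and β = (1−μ)s = 0.42×29.4500 = 12.37.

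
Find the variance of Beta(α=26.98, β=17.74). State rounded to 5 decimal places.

0.00523

Var = αβ/[(α+β)²(α+β+1)] = (26.98×17.74)/(44.72²×45.72) = 478.6252/91434.440448 = 0.00523.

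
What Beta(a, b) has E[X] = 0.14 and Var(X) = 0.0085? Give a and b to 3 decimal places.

a = 1.843, b = 11.322

Let s = a+b. The Beta variance is μ(1−μ)/(s+1).
So s+1 = μ(1−μ)/σ² = (0.14×0.86)/0.0085 = 0.1204/0.0085 = 14.1647, giving s = 13.1647.
Then a = μs = 0.14×13.1647 = 1.843 and b = (1−μ)s = 0.86×13.1647 = 11.322.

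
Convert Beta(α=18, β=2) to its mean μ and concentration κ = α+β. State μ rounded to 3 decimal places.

μ = 0.900, κ = 20

κ = α+β = 18+2 = 20; μ = α/κ = 18/20 = 0.900.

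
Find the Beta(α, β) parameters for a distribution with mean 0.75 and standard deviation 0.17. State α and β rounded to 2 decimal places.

α = 4.12, β = 1.37

σ² = 0.17² = 0.0289.
With s = α+β, Var = μ(1−μ)/(s+1), so s+1 = (0.75×0.25)/0.0289 = 6.4879 and s = 5.4879.
α = μs = 4.12, β = (1−μ)s = 1.37.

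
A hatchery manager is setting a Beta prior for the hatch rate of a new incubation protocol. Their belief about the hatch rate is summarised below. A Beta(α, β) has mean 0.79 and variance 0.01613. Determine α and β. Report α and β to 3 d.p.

α = 7.335, β = 1.950

Write ν = α+β; then α = μν and Var = μ(1−μ)/(ν+1).
ν = μ(1−μ)/Var − 1 = 0.1659/0.01613 − 1 = 9.2852.
α = 0.79·9.2852 = 7.335, β = 0.21·9.2852 = 1.950.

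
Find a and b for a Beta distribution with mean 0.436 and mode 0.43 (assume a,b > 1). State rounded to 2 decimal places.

With s = a+b: μ = a/s and mode = (a−1)/(s−2). Eliminating a = μs,
μs − 1 = m(s−2) ⇒ s(μ−m) = 1−2m ⇒ s = 0.14/0.006 = 23.3333.
So a = μs = 10.17, b = (1−μ)s = 13.16.

a = 10.17, b = 13.16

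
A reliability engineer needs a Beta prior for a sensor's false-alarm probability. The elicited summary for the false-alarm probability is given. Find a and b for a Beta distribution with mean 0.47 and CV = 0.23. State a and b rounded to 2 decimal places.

σ = CV·μ = 0.23×0.47 = 0.10810, so σ² = 0.011686.
s+1 = μ(1−μ)/σ² = 0.2491/0.011686 = 21.3168, so s = a+b = 20.3168.
a = μs = 9.55, b = (1−μ)s = 10.77.

a = 9.55, b = 10.77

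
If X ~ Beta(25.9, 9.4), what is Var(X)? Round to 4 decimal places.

μ = 25.9/35.3 = 0.733711; Var = μ(1−μ)/(α+β+1) = 0.1953791/36.3 = 0.0054.

0.0054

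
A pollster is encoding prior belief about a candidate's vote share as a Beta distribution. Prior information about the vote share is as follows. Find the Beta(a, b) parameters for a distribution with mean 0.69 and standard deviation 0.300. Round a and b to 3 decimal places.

a = 0.950, b = 0.427

First σ² = 0.090000. Setting a = μn, b = (1−μ)n with n = a+b,
μ(1−μ)/(n+1) = 0.090000 ⇒ n+1 = 0.2139/0.090000 = 2.3767 ⇒ n = 1.3767.
Hence a = 0.69×1.3767 = 0.950, b = 0.31×1.3767 = 0.427.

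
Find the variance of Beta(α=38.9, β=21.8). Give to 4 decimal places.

0.0037

μ = 38.9/60.7 = 0.640857; Var = μ(1−μ)/(α+β+1) = 0.2301594/61.7 = 0.0037.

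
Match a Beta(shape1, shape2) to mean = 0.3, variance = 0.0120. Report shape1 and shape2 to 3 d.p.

Let s = shape1+shape2. The Beta variance is μ(1−μ)/(s+1).
So s+1 = μ(1−μ)/σ² = (0.3×0.7)/0.0120 = 0.21/0.0120 = 17.5000, giving s = 16.5000.
Then shape1 = μs = 0.3×16.5000 = 4.950 and shape2 = (1−μ)s = 0.7×16.5000 = 11.550.

shape1 = 4.950, shape2 = 11.550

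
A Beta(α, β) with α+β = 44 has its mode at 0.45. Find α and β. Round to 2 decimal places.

α = 19.90, β = 24.10

Since the density peak of Beta(α,β) is at (α−1)/(α+β−2),
α = 1 + 0.45(44−2) = 19.90 and β = 44 − 19.90 = 24.10.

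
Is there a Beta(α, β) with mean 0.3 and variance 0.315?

No

For any Beta, Var(X) < E[X]·(1−E[X]).
Here μ(1−μ) = 0.3×0.7 = 0.21, and 0.315 ≥ 0.21.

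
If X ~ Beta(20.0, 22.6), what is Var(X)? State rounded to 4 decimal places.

Var = αβ/[(α+β)²(α+β+1)] = (20.0×22.6)/(42.6²×43.6) = 452.00/79123.536 = 0.0057.

0.0057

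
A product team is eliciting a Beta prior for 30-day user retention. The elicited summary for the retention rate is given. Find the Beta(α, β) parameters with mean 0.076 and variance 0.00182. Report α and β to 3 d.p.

α = 2.856, β = 34.728

Write ν = α+β; then α = μν and Var = μ(1−μ)/(ν+1).
ν = μ(1−μ)/Var − 1 = 0.070224/0.00182 − 1 = 37.5846.
α = 0.076·37.5846 = 2.856, β = 0.924·37.5846 = 34.728.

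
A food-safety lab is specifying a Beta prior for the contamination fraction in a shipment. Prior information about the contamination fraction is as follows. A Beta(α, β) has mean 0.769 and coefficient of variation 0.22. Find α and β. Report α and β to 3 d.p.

σ = CV·μ = 0.22×0.769 = 0.16918, so σ² = 0.028622.
s+1 = μ(1−μ)/σ² = 0.177639/0.028622 = 6.2064, so s = α+β = 5.2064.
α = μs = 4.004, β = (1−μ)s = 1.203.

α = 4.004, β = 1.203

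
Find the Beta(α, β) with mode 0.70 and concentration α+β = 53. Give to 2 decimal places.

For α,β>1 the mode is (α−1)/(α+β−2), so α = mode·(κ−2)+1 = 0.70×51+1 = 36.70.
And β = (1−mode)·(κ−2)+1 = 0.30×51+1 = 16.30.

α = 36.70, β = 16.30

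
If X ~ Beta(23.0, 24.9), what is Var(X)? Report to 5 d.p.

0.00510

α+β = 47.9 and αβ = 572.70, so Var = αβ/[(α+β)²(α+β+1)] = 572.70/112196.649 = 0.00510.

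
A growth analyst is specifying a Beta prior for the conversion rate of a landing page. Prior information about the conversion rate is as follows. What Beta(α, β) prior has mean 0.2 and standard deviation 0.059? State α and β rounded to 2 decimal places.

α = 8.99, β = 35.97

Variance = 0.059² = 0.003481. The moment-matching identity α+β = μ(1−μ)/Var − 1 gives
α+β = 0.16/0.003481 − 1 = 44.9638, so α = μ·44.9638 = 8.99 and β = (1−μ)·44.9638 = 35.97.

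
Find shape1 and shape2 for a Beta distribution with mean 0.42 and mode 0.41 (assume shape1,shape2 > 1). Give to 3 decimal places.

shape1 = 7.560, shape2 = 10.440

With s = shape1+shape2: μ = shape1/s and mode = (shape1−1)/(s−2). Eliminating shape1 = μs,
μs − 1 = m(s−2) ⇒ s(μ−m) = 1−2m ⇒ s = 0.18/0.01 = 18.0000.
So shape1 = μs = 7.560, shape2 = (1−μ)s = 10.440.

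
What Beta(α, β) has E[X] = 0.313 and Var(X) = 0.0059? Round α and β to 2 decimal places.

By moment matching, α+β = μ(1−μ)/σ² − 1 = (0.313·0.687)/0.0059 − 1 = 36.4459 − 1 = 35.4459.
Since α/(α+β) = μ, α = 0.313·35.4459 = 11.09 and β = 0.687·35.4459 = 24.35.

α = 11.09, β = 24.35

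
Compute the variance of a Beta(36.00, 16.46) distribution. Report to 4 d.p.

μ = 36.00/52.46 = 0.686237; Var = μ(1−μ)/(α+β+1) = 0.2153157/53.46 = 0.0040.

0.0040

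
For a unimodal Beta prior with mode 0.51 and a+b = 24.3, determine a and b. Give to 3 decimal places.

a = 12.373, b = 11.927

Mode = (a−1)/(κ−2) with κ = a+b, so a−1 = 0.51·22.3 = 11.373.
a = 12.373; b = κ − a = 11.927.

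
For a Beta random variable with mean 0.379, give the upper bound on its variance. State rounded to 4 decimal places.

0.2354

For fixed mean μ the Beta variance is μ(1−μ)/(α+β+1), increasing as α+β decreases.
Its least upper bound (not attained) is μ(1−μ) = 0.379·0.621 = 0.2354.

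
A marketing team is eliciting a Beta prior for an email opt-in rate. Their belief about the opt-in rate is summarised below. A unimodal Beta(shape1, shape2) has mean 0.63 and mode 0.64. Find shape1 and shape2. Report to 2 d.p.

Let s = shape1+shape2. Mean gives shape1 = μs = 0.63s; mode gives (shape1−1)/(s−2) = 0.64.
Substituting: 0.63s − 1 = 0.64(s−2) = 0.64s − 1.28, so -0.01s = -0.28 and s = 28.0000.
Then shape1 = 0.63×28.0000 = 17.64 and shape2 = s−shape1 = 10.36.

shape1 = 17.64, shape2 = 10.36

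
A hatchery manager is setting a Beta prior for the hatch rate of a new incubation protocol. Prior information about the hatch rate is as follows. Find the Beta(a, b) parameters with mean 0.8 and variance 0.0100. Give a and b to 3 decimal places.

a = 12.000, b = 3.000

Write ν = a+b; then a = μν and Var = μ(1−μ)/(ν+1).
ν = μ(1−μ)/Var − 1 = 0.16/0.0100 − 1 = 15.0000.
a = 0.8·15.0000 = 12.000, b = 0.2·15.0000 = 3.000.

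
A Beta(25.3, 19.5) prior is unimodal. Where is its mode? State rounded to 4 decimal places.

The density x^(α−1)(1−x)^(β−1) is maximised at (α−1)/(α+β−2) = 24.3/42.8 = 0.5678.

0.5678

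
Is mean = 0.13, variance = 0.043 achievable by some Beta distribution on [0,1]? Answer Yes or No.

For any Beta, Var(X) < E[X]·(1−E[X]).
Here μ(1−μ) = 0.13×0.87 = 0.1131, and 0.043 < 0.1131.

Yes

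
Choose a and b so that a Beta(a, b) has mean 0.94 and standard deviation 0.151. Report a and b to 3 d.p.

First σ² = 0.022801. Setting a = μn, b = (1−μ)n with n = a+b,
μ(1−μ)/(n+1) = 0.022801 ⇒ n+1 = 0.0564/0.022801 = 2.4736 ⇒ n = 1.4736.
Hence a = 0.94×1.4736 = 1.385, b = 0.06×1.4736 = 0.088.

a = 1.385, b = 0.088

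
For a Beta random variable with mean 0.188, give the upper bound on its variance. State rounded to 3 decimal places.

0.153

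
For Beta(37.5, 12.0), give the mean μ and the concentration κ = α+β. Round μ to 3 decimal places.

μ = 0.758, κ = 49.5

κ = α+β = 37.5+12.0 = 49.5; μ = α/κ = 37.5/49.5 = 0.758.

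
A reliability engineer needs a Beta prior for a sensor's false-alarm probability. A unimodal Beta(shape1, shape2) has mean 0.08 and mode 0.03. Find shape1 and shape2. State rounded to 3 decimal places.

shape1 = 1.504, shape2 = 17.296

Let s = shape1+shape2. Mean gives shape1 = μs = 0.08s; mode gives (shape1−1)/(s−2) = 0.03.
Substituting: 0.08s − 1 = 0.03(s−2) = 0.03s − 0.06, so 0.05s = 0.94 and s = 18.8000.
Then shape1 = 0.08×18.8000 = 1.504 and shape2 = s−shape1 = 17.296.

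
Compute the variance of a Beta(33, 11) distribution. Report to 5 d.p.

μ = 33/44 = 0.750000; Var = μ(1−μ)/(α+β+1) = 0.1875000/45 = 0.00417.

0.00417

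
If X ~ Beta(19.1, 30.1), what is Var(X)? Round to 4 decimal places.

Var = αβ/[(α+β)²(α+β+1)] = (19.1×30.1)/(49.2²×50.2) = 574.91/121516.128 = 0.0047.

0.0047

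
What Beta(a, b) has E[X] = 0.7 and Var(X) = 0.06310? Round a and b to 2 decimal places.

Let s = a+b. The Beta variance is μ(1−μ)/(s+1).
So s+1 = μ(1−μ)/σ² = (0.7×0.3)/0.06310 = 0.21/0.06310 = 3.3281, giving s = 2.3281.
Then a = μs = 0.7×2.3281 = 1.63 and b = (1−μ)s = 0.3×2.3281 = 0.70.

a = 1.63, b = 0.70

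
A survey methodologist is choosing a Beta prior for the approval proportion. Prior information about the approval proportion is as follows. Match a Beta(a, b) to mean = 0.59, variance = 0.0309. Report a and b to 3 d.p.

a = 4.029, b = 2.800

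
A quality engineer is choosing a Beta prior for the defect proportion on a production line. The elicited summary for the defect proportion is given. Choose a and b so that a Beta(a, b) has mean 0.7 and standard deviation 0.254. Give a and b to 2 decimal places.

a = 1.58, b = 0.68

First σ² = 0.064516. Setting a = μn, b = (1−μ)n with n = a+b,
μ(1−μ)/(n+1) = 0.064516 ⇒ n+1 = 0.21/0.064516 = 3.2550 ⇒ n = 2.2550.
Hence a = 0.7×2.2550 = 1.58, b = 0.3×2.2550 = 0.68.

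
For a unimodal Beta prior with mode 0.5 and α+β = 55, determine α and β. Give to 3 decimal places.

For α,β>1 the mode is (α−1)/(α+β−2), so α = mode·(κ−2)+1 = 0.5×53+1 = 27.500.
And β = (1−mode)·(κ−2)+1 = 0.5×53+1 = 27.500.

α = 27.500, β = 27.500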